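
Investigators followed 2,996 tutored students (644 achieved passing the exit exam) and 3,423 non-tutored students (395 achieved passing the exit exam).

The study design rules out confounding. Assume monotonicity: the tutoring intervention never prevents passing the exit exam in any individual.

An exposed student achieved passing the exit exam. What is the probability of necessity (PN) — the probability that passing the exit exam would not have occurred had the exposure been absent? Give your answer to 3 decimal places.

p₁ = P(outcome | exposed) = 644/2996 = 0.21495
p₀ = P(outcome | unexposed) = 395/3423 = 0.1154
Under exogeneity and monotonicity, PN = (p₁ − p₀) / p₁.
PN = (0.21495 − 0.1154) / 0.21495 = 0.099557 / 0.21495 ≈ 0.4632

PN ≈ 0.463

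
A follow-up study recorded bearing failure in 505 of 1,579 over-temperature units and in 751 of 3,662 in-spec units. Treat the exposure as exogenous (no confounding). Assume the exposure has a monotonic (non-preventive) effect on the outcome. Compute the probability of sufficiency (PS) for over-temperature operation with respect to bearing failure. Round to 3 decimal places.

p₁ = P(outcome | exposed) = 505/1579 = 0.31982
p₀ = P(outcome | unexposed) = 751/3662 = 0.20508
Under exogeneity and monotonicity, PS = (p₁ − p₀) / (1 − p₀).
PS = (0.31982 − 0.20508) / (1 − 0.20508) = 0.11474 / 0.79492 ≈ 0.1443

PS ≈ 0.144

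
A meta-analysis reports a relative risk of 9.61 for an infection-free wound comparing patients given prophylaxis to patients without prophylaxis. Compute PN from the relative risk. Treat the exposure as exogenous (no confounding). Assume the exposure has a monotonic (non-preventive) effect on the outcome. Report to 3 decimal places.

PN ≈ 0.896

Under exogeneity and monotonicity, PN = (RR − 1) / RR = 1 − 1/RR.
PN = (9.61 − 1) / 9.61 = 8.61 / 9.61 ≈ 0.8959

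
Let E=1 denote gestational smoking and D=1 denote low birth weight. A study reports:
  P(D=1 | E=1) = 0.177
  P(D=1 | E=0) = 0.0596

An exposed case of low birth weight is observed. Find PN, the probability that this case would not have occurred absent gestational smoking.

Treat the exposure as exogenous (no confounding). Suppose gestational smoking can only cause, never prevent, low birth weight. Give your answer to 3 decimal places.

Let p₁ = 0.177, p₀ = 0.0596.
Under exogeneity and monotonicity, PN = (p₁ − p₀) / p₁.
PN = (0.177 − 0.0596) / 0.177 = 0.1174 / 0.177 ≈ 0.6633

PN ≈ 0.663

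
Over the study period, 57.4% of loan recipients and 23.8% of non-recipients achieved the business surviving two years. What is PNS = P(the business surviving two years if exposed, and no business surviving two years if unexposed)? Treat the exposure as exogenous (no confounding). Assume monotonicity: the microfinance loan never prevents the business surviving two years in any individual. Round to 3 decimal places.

PNS ≈ 0.336

p₁ = 0.574, p₀ = 0.238.
Under exogeneity and monotonicity, PNS = p₁ − p₀.
PNS = 0.574 − 0.238 = 0.336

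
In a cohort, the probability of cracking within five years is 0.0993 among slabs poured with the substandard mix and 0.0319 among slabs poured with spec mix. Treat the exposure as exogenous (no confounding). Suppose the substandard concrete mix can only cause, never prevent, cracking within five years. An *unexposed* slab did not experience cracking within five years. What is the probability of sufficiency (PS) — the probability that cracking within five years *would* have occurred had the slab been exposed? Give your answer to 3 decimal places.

Let p₁ = 0.0993, p₀ = 0.0319.
Under exogeneity and monotonicity, PS = (p₁ − p₀) / (1 − p₀).
PS = (0.0993 − 0.0319) / (1 − 0.0319) = 0.0674 / 0.9681 ≈ 0.0696

PS ≈ 0.070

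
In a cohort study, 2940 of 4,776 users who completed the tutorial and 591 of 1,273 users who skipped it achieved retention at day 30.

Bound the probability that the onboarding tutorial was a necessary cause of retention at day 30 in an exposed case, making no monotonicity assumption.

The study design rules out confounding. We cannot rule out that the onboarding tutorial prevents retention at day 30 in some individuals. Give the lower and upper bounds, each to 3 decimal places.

0.246 ≤ PN ≤ 0.870

p₁ = P(outcome | exposed) = 2940/4776 = 0.61558
p₀ = P(outcome | unexposed) = 591/1273 = 0.46426
Under exogeneity alone the bounds on PN are max{0,(p₁−p₀)/p₁} ≤ PN ≤ min{1,(1−p₀)/p₁}.
  lower = (p₁ − p₀)/p₁ = 0.15132 / 0.61558 ≈ 0.2458
  upper = min{1, (1 − p₀)/p₁} = 0.53574 / 0.61558 ≈ 0.8703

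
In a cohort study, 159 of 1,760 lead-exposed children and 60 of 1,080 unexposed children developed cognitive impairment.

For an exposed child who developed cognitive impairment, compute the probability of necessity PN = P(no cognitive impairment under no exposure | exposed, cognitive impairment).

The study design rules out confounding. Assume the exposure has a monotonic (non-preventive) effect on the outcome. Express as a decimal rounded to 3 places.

PN ≈ 0.385

p₁ = P(outcome | exposed) = 159/1760 = 0.090341
p₀ = P(outcome | unexposed) = 60/1080 = 0.055556
Under exogeneity and monotonicity, PN = (p₁ − p₀) / p₁.
PN = (0.090341 − 0.055556) / 0.090341 = 0.034785 / 0.090341 ≈ 0.3850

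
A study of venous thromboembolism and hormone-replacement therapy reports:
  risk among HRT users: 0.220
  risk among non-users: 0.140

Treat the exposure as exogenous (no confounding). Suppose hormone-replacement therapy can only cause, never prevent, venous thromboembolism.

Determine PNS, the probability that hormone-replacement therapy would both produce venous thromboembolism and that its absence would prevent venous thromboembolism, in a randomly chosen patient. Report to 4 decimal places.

Let p₁ = 0.22, p₀ = 0.14.
Under exogeneity and monotonicity, PNS = p₁ − p₀.
PNS = 0.22 − 0.14 = 0.08

PNS ≈ 0.0800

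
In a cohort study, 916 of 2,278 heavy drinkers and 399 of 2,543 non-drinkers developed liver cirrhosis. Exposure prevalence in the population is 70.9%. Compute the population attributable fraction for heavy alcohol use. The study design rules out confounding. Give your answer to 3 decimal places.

PAF ≈ 0.526

p₁ = P(outcome | exposed) = 916/2278 = 0.40211
p₀ = P(outcome | unexposed) = 399/2543 = 0.1569
Overall risk P(Y=1) = π·p₁ + (1−π)·p₀ = 0.709×0.40211 + 0.291×0.1569 = 0.33075.
Under exogeneity, PAF = [P(Y=1) − p₀] / P(Y=1).
PAF = (0.33075 − 0.1569) / 0.33075 ≈ 0.5256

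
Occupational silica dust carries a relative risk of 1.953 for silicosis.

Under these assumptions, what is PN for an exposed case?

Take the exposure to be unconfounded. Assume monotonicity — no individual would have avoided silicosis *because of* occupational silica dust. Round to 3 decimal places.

Under exogeneity and monotonicity, PN = (RR − 1) / RR = 1 − 1/RR.
PN = (1.953 − 1) / 1.953 = 0.953 / 1.953 ≈ 0.4880

PN ≈ 0.488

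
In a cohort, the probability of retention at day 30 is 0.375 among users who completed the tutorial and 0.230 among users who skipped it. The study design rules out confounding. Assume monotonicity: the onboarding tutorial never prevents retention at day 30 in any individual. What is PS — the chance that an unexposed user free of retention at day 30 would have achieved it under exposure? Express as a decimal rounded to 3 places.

Let p₁ = 0.375, p₀ = 0.23.
Under exogeneity and monotonicity, PS = (p₁ − p₀) / (1 − p₀).
PS = (0.375 − 0.23) / (1 − 0.23) = 0.145 / 0.77 ≈ 0.1883

PS ≈ 0.188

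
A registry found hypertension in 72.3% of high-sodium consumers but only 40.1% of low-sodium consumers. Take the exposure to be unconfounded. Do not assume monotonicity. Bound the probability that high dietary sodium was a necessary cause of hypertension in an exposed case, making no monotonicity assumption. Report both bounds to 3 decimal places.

p₁ = 0.723, p₀ = 0.401.
Under exogeneity alone the bounds on PN are max{0,(p₁−p₀)/p₁} ≤ PN ≤ min{1,(1−p₀)/p₁}.
  lower = (p₁ − p₀)/p₁ = 0.322 / 0.723 ≈ 0.4454
  upper = min{1, (1 − p₀)/p₁} = 0.599 / 0.723 ≈ 0.8285

0.445 ≤ PN ≤ 0.828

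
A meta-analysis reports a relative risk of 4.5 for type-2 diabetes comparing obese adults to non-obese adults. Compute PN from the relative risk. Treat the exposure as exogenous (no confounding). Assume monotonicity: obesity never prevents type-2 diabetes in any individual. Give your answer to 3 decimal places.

Under exogeneity and monotonicity, PN = (RR − 1) / RR = 1 − 1/RR.
PN = (4.5 − 1) / 4.5 = 3.5 / 4.5 ≈ 0.7778

PN ≈ 0.778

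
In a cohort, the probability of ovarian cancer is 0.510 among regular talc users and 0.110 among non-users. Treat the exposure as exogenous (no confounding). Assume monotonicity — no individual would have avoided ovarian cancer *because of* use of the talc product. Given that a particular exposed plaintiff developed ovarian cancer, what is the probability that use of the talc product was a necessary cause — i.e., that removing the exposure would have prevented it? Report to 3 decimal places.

Let p₁ = 0.51, p₀ = 0.11.
Under exogeneity and monotonicity, PN = (p₁ − p₀) / p₁.
PN = (0.51 − 0.11) / 0.51 = 0.4 / 0.51 ≈ 0.7843

PN ≈ 0.784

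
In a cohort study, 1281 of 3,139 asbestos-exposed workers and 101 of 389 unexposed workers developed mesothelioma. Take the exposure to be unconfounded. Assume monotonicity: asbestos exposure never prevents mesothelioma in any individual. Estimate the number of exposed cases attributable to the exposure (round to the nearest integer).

about 466 cases

p₁ = P(outcome | exposed) = 1281/3139 = 0.40809
p₀ = P(outcome | unexposed) = 101/389 = 0.25964
PN = (p₁ − p₀)/p₁ = (0.40809 − 0.25964) / 0.40809 ≈ 0.36377.
Attributable cases ≈ PN × (exposed cases) = 0.36377 × 1281 ≈ 465.99.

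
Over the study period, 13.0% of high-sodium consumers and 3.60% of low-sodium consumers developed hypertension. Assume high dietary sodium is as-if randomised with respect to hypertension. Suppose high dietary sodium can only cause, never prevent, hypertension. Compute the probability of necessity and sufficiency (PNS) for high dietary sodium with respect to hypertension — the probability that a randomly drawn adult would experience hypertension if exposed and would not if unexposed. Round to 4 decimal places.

p₁ = 0.13, p₀ = 0.036.
Under exogeneity and monotonicity, PNS = p₁ − p₀.
PNS = 0.13 − 0.036 = 0.094

PNS ≈ 0.0940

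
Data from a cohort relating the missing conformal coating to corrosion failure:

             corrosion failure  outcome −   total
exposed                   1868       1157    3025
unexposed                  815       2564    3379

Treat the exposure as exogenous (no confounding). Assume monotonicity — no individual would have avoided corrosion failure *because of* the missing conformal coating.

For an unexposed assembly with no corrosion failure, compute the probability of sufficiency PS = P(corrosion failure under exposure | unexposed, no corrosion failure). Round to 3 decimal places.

p₁ = P(outcome | exposed) = 1868/3025 = 0.61752
p₀ = P(outcome | unexposed) = 815/3379 = 0.2412
Under exogeneity and monotonicity, PS = (p₁ − p₀)/(1 − p₀).
PS = (0.61752 − 0.2412) / 0.7588 ≈ 0.4959

PS ≈ 0.496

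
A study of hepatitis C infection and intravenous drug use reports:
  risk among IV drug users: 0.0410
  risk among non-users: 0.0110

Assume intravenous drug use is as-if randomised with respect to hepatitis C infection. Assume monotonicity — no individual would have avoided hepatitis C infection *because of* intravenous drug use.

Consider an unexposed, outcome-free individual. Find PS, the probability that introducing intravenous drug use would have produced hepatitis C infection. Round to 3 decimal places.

PS ≈ 0.030

Let p₁ = 0.041, p₀ = 0.011.
Under exogeneity and monotonicity, PS = (p₁ − p₀) / (1 − p₀).
PS = (0.041 − 0.011) / (1 − 0.011) = 0.03 / 0.989 ≈ 0.0303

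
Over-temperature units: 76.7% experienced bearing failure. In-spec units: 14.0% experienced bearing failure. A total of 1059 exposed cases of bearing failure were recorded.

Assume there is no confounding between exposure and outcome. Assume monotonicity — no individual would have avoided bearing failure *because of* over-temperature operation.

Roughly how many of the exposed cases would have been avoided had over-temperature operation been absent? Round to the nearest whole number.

p₁ = 0.767, p₀ = 0.14.
PN = (p₁ − p₀)/p₁ = (0.767 − 0.14) / 0.767 ≈ 0.81747.
Attributable cases ≈ PN × (exposed cases) = 0.81747 × 1059 ≈ 865.70.

about 866 cases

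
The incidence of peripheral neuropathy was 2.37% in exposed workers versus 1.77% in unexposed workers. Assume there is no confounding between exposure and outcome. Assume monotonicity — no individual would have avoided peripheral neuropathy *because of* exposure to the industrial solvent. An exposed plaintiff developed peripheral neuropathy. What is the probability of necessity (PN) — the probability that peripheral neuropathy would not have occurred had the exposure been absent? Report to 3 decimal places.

p₁ = 0.0237, p₀ = 0.0177.
Under exogeneity and monotonicity, PN = (p₁ − p₀) / p₁.
PN = (0.0237 − 0.0177) / 0.0237 = 0.006 / 0.0237 ≈ 0.2532

PN ≈ 0.253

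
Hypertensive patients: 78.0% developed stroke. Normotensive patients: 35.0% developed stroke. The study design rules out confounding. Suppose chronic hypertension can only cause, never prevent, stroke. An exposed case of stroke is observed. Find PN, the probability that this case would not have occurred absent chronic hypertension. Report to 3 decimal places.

PN ≈ 0.551

p₁ = 0.78, p₀ = 0.35.
Under exogeneity and monotonicity, PN = (p₁ − p₀) / p₁.
PN = (0.78 − 0.35) / 0.78 = 0.43 / 0.78 ≈ 0.5513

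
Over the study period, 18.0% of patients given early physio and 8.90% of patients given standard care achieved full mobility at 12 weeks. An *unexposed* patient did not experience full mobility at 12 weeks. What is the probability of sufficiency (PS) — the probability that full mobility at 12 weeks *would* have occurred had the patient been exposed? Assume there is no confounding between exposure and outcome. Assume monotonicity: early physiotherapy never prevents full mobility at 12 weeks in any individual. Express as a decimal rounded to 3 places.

PS ≈ 0.100

p₁ = 0.18, p₀ = 0.089.
Under exogeneity and monotonicity, PS = (p₁ − p₀) / (1 − p₀).
PS = (0.18 − 0.089) / (1 − 0.089) = 0.091 / 0.911 ≈ 0.0999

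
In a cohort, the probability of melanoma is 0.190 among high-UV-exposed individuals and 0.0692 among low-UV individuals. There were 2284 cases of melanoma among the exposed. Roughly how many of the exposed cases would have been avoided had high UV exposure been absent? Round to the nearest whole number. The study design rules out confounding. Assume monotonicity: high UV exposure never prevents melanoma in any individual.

Let p₁ = 0.19, p₀ = 0.0692.
PN = (p₁ − p₀)/p₁ = (0.19 − 0.0692) / 0.19 ≈ 0.63579.
Attributable cases ≈ PN × (exposed cases) = 0.63579 × 2284 ≈ 1452.14.

about 1452 cases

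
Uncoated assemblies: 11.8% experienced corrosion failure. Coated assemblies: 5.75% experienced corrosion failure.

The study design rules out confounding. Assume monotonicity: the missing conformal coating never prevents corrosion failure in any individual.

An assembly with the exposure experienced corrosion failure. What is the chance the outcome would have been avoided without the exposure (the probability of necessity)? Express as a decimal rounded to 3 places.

p₁ = 0.118, p₀ = 0.0575.
Under exogeneity and monotonicity, PN = (p₁ − p₀) / p₁.
PN = (0.118 − 0.0575) / 0.118 = 0.0605 / 0.118 ≈ 0.5127

PN ≈ 0.513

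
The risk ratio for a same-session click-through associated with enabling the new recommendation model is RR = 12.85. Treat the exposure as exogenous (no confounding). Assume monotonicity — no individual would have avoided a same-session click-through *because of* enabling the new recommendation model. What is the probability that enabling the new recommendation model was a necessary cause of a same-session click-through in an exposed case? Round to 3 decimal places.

PN ≈ 0.922

Under exogeneity and monotonicity, PN = (RR − 1) / RR = 1 − 1/RR.
PN = (12.85 − 1) / 12.85 = 11.85 / 12.85 ≈ 0.9222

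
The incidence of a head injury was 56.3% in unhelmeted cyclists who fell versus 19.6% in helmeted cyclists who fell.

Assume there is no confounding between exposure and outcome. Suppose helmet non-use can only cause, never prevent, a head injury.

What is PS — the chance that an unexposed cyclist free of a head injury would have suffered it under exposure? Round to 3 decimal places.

PS ≈ 0.456

p₁ = 0.563, p₀ = 0.196.
Under exogeneity and monotonicity, PS = (p₁ − p₀) / (1 − p₀).
PS = (0.563 − 0.196) / (1 − 0.196) = 0.367 / 0.804 ≈ 0.4565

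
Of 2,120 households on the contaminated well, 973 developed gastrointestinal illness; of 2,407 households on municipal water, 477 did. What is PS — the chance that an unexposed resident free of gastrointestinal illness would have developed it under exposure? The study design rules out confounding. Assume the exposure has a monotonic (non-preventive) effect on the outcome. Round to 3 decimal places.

PS ≈ 0.325

p₁ = P(outcome | exposed) = 973/2120 = 0.45896
p₀ = P(outcome | unexposed) = 477/2407 = 0.19817
Under exogeneity and monotonicity, PS = (p₁ − p₀) / (1 − p₀).
PS = (0.45896 − 0.19817) / (1 − 0.19817) = 0.26079 / 0.80183 ≈ 0.3252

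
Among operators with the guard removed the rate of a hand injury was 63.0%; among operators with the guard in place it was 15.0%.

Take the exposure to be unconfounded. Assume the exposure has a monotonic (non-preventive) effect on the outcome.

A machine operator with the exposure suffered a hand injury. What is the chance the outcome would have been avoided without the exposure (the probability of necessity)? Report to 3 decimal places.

p₁ = 0.63, p₀ = 0.15.
Under exogeneity and monotonicity, PN = (p₁ − p₀) / p₁.
PN = (0.63 − 0.15) / 0.63 = 0.48 / 0.63 ≈ 0.7619

PN ≈ 0.762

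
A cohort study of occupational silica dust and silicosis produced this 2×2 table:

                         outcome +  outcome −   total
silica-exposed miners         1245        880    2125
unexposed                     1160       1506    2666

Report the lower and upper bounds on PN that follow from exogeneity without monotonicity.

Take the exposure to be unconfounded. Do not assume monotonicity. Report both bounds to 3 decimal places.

0.257 ≤ PN ≤ 0.964

p₁ = P(outcome | exposed) = 1245/2125 = 0.58588
p₀ = P(outcome | unexposed) = 1160/2666 = 0.43511
Under exogeneity alone the bounds on PN are max{0,(p₁−p₀)/p₁} ≤ PN ≤ min{1,(1−p₀)/p₁}.
  lower = (p₁ − p₀)/p₁ = 0.15077 / 0.58588 ≈ 0.2573
  upper = min{1, (1 − p₀)/p₁} = 0.56489 / 0.58588 ≈ 0.9642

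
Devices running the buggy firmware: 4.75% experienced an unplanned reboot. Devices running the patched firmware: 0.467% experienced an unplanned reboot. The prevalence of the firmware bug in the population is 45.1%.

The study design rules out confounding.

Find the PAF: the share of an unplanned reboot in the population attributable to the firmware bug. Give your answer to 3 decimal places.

PAF ≈ 0.805

p₁ = 0.0475, p₀ = 0.00467.
Overall risk P(Y=1) = π·p₁ + (1−π)·p₀ = 0.451×0.0475 + 0.549×0.00467 = 0.023986.
Under exogeneity, PAF = [P(Y=1) − p₀] / P(Y=1).
PAF = (0.023986 − 0.00467) / 0.023986 ≈ 0.8053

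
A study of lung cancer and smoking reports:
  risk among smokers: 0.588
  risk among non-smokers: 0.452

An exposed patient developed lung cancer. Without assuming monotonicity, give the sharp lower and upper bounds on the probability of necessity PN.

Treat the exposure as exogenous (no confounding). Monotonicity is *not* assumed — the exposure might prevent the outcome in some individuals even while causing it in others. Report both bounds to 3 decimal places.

0.231 ≤ PN ≤ 0.932

Let p₁ = 0.588, p₀ = 0.452.
Under exogeneity alone the bounds on PN are max{0,(p₁−p₀)/p₁} ≤ PN ≤ min{1,(1−p₀)/p₁}.
  lower = (p₁ − p₀)/p₁ = 0.136 / 0.588 ≈ 0.2313
  upper = min{1, (1 − p₀)/p₁} = 0.548 / 0.588 ≈ 0.9320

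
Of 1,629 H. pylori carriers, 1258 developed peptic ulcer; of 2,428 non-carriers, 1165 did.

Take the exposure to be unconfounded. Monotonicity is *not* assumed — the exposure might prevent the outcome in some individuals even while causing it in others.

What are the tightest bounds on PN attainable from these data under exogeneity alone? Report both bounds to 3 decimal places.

0.379 ≤ PN ≤ 0.674

p₁ = P(outcome | exposed) = 1258/1629 = 0.77225
p₀ = P(outcome | unexposed) = 1165/2428 = 0.47982
Under exogeneity alone the bounds on PN are max{0,(p₁−p₀)/p₁} ≤ PN ≤ min{1,(1−p₀)/p₁}.
  lower = (p₁ − p₀)/p₁ = 0.29243 / 0.77225 ≈ 0.3787
  upper = min{1, (1 − p₀)/p₁} = 0.52018 / 0.77225 ≈ 0.6736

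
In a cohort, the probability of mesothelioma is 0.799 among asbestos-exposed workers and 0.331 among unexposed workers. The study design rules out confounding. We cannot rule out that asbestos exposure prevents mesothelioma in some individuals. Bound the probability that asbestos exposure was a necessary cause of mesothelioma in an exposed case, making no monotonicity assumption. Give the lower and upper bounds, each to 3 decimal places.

Let p₁ = 0.799, p₀ = 0.331.
Under exogeneity alone the bounds on PN are max{0,(p₁−p₀)/p₁} ≤ PN ≤ min{1,(1−p₀)/p₁}.
  lower = (p₁ − p₀)/p₁ = 0.468 / 0.799 ≈ 0.5857
  upper = min{1, (1 − p₀)/p₁} = 0.669 / 0.799 ≈ 0.8373

0.586 ≤ PN ≤ 0.837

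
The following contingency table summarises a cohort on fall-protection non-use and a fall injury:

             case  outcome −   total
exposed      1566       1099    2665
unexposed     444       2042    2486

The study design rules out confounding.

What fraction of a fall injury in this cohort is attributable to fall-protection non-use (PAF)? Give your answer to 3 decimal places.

PAF ≈ 0.542

p₁ = P(outcome | exposed) = 1566/2665 = 0.58762
p₀ = P(outcome | unexposed) = 444/2486 = 0.1786
Exposure prevalence π = 2665/5151 = 0.51738; overall risk P(Y=1) = 0.39022.
Under exogeneity, PAF = [P(Y=1) − p₀]/P(Y=1).
PAF = (0.39022 − 0.1786) / 0.39022 ≈ 0.5423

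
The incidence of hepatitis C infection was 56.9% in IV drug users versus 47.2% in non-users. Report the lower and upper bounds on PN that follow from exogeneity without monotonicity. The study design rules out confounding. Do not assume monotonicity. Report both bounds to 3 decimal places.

p₁ = 0.569, p₀ = 0.472.
Under exogeneity alone the bounds on PN are max{0,(p₁−p₀)/p₁} ≤ PN ≤ min{1,(1−p₀)/p₁}.
  lower = (p₁ − p₀)/p₁ = 0.097 / 0.569 ≈ 0.1705
  upper = min{1, (1 − p₀)/p₁} = 0.528 / 0.569 ≈ 0.9279

0.170 ≤ PN ≤ 0.928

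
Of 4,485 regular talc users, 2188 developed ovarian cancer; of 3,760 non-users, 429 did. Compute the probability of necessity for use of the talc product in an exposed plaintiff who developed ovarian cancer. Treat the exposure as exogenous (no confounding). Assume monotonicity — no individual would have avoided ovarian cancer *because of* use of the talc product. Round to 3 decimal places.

p₁ = P(outcome | exposed) = 2188/4485 = 0.48785
p₀ = P(outcome | unexposed) = 429/3760 = 0.1141
Under exogeneity and monotonicity, PN = (p₁ − p₀) / p₁.
PN = (0.48785 − 0.1141) / 0.48785 = 0.37375 / 0.48785 ≈ 0.7661

PN ≈ 0.766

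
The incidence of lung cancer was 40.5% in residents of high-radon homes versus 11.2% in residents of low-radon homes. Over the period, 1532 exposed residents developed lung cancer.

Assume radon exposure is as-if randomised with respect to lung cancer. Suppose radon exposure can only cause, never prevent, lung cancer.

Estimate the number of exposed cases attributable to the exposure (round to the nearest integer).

about 1108 cases

p₁ = 0.405, p₀ = 0.112.
PN = (p₁ − p₀)/p₁ = (0.405 − 0.112) / 0.405 ≈ 0.72346.
Attributable cases ≈ PN × (exposed cases) = 0.72346 × 1532 ≈ 1108.34.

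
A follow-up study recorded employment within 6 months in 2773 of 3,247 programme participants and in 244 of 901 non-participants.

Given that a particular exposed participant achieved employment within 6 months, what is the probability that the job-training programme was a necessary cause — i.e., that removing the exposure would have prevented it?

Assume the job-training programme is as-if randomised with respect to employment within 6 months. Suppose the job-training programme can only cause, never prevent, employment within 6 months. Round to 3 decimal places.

p₁ = P(outcome | exposed) = 2773/3247 = 0.85402
p₀ = P(outcome | unexposed) = 244/901 = 0.27081
Under exogeneity and monotonicity, PN = (p₁ − p₀) / p₁.
PN = (0.85402 − 0.27081) / 0.85402 = 0.58321 / 0.85402 ≈ 0.6829

PN ≈ 0.683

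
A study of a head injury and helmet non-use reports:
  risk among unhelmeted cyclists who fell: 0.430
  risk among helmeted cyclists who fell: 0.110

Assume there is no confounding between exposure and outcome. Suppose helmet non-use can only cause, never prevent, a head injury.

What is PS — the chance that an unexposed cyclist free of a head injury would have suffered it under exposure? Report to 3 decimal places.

PS ≈ 0.360

Let p₁ = 0.43, p₀ = 0.11.
Under exogeneity and monotonicity, PS = (p₁ − p₀) / (1 − p₀).
PS = (0.43 − 0.11) / (1 − 0.11) = 0.32 / 0.89 ≈ 0.3596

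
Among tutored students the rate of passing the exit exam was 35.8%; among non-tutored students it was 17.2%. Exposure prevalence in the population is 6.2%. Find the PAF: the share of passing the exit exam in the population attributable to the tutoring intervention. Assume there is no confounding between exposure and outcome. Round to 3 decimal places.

PAF ≈ 0.063

p₁ = 0.358, p₀ = 0.172.
Overall risk P(Y=1) = π·p₁ + (1−π)·p₀ = 0.062×0.358 + 0.938×0.172 = 0.18353.
Under exogeneity, PAF = [P(Y=1) − p₀] / P(Y=1).
PAF = (0.18353 − 0.172) / 0.18353 ≈ 0.0628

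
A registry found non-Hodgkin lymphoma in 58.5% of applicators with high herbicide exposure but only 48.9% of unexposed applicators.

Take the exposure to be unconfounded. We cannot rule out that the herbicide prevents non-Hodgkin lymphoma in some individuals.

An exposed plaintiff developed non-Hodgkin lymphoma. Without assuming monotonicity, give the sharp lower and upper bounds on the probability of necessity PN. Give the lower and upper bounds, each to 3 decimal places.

p₁ = 0.585, p₀ = 0.489.
Under exogeneity alone the bounds on PN are max{0,(p₁−p₀)/p₁} ≤ PN ≤ min{1,(1−p₀)/p₁}.
  lower = (p₁ − p₀)/p₁ = 0.096 / 0.585 ≈ 0.1641
  upper = min{1, (1 − p₀)/p₁} = 0.511 / 0.585 ≈ 0.8735

0.164 ≤ PN ≤ 0.874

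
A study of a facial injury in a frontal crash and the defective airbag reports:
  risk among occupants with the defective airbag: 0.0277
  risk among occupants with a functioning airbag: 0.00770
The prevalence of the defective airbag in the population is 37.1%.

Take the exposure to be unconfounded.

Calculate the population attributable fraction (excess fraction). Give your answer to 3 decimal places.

PAF ≈ 0.491

Let p₁ = 0.0277, p₀ = 0.0077.
Overall risk P(Y=1) = π·p₁ + (1−π)·p₀ = 0.371×0.0277 + 0.629×0.0077 = 0.01512.
Under exogeneity, PAF = [P(Y=1) − p₀] / P(Y=1).
PAF = (0.01512 − 0.0077) / 0.01512 ≈ 0.4907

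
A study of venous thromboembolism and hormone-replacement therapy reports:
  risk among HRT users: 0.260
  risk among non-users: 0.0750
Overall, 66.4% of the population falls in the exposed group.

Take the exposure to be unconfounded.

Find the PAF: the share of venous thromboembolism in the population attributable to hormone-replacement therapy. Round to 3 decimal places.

PAF ≈ 0.621

Let p₁ = 0.26, p₀ = 0.075.
Overall risk P(Y=1) = π·p₁ + (1−π)·p₀ = 0.664×0.26 + 0.336×0.075 = 0.19784.
Under exogeneity, PAF = [P(Y=1) − p₀] / P(Y=1).
PAF = (0.19784 − 0.075) / 0.19784 ≈ 0.6209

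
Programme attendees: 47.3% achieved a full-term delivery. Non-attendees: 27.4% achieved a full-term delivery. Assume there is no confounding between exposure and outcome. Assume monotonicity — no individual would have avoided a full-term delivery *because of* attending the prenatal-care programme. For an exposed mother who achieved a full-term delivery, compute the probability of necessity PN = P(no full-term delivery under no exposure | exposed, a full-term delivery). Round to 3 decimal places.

p₁ = 0.473, p₀ = 0.274.
Under exogeneity and monotonicity, PN = (p₁ − p₀) / p₁.
PN = (0.473 − 0.274) / 0.473 = 0.199 / 0.473 ≈ 0.4207

PN ≈ 0.421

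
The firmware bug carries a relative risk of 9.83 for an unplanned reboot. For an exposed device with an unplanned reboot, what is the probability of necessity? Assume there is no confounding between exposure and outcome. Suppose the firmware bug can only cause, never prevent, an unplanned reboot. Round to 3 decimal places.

Under exogeneity and monotonicity, PN = (RR − 1) / RR = 1 − 1/RR.
PN = (9.83 − 1) / 9.83 = 8.83 / 9.83 ≈ 0.8983

PN ≈ 0.898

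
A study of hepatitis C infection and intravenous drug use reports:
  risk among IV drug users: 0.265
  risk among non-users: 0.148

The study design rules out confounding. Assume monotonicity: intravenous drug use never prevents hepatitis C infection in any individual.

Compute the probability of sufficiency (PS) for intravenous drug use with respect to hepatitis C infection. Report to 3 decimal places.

Let p₁ = 0.265, p₀ = 0.148.
Under exogeneity and monotonicity, PS = (p₁ − p₀) / (1 − p₀).
PS = (0.265 − 0.148) / (1 − 0.148) = 0.117 / 0.852 ≈ 0.1373

PS ≈ 0.137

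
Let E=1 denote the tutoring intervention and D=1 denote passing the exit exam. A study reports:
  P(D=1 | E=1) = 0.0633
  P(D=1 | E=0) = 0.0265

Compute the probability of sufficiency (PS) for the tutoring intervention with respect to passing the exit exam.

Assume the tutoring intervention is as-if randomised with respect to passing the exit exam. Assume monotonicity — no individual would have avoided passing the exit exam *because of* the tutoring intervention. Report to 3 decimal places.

Let p₁ = 0.0633, p₀ = 0.0265.
Under exogeneity and monotonicity, PS = (p₁ − p₀) / (1 − p₀).
PS = (0.0633 − 0.0265) / (1 − 0.0265) = 0.0368 / 0.9735 ≈ 0.0378

PS ≈ 0.038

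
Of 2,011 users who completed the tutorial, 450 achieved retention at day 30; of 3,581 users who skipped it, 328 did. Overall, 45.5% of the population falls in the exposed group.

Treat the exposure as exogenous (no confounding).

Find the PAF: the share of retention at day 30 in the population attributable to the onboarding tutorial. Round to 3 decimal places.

p₁ = P(outcome | exposed) = 450/2011 = 0.22377
p₀ = P(outcome | unexposed) = 328/3581 = 0.091595
Overall risk P(Y=1) = π·p₁ + (1−π)·p₀ = 0.455×0.22377 + 0.545×0.091595 = 0.15173.
Under exogeneity, PAF = [P(Y=1) − p₀] / P(Y=1).
PAF = (0.15173 − 0.091595) / 0.15173 ≈ 0.3963

PAF ≈ 0.396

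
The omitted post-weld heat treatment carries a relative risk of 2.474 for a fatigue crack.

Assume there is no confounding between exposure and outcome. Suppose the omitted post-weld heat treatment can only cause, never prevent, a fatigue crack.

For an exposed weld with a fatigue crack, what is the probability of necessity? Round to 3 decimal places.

PN ≈ 0.596

Under exogeneity and monotonicity, PN = (RR − 1) / RR = 1 − 1/RR.
PN = (2.474 − 1) / 2.474 = 1.474 / 2.474 ≈ 0.5958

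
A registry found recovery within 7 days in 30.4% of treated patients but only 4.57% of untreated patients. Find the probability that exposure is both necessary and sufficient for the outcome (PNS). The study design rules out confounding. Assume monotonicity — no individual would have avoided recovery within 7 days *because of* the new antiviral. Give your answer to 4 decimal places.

p₁ = 0.304, p₀ = 0.0457.
Under exogeneity and monotonicity, PNS = p₁ − p₀.
PNS = 0.304 − 0.0457 = 0.2583

PNS ≈ 0.2583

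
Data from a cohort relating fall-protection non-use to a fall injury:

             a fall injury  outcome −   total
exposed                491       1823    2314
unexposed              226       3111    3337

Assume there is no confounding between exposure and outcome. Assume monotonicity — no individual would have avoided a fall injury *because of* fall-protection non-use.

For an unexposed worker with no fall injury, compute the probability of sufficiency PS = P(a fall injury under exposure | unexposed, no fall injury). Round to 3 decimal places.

PS ≈ 0.155

p₁ = P(outcome | exposed) = 491/2314 = 0.21219
p₀ = P(outcome | unexposed) = 226/3337 = 0.067726
Under exogeneity and monotonicity, PS = (p₁ − p₀)/(1 − p₀).
PS = (0.21219 − 0.067726) / 0.93227 ≈ 0.1550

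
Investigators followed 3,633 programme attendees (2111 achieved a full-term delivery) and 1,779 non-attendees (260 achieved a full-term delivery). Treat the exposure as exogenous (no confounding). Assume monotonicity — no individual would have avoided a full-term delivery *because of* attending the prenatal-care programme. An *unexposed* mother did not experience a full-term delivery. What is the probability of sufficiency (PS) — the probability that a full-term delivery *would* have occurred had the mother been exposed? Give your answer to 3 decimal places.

PS ≈ 0.509

p₁ = P(outcome | exposed) = 2111/3633 = 0.58106
p₀ = P(outcome | unexposed) = 260/1779 = 0.14615
Under exogeneity and monotonicity, PS = (p₁ − p₀) / (1 − p₀).
PS = (0.58106 − 0.14615) / (1 − 0.14615) = 0.43491 / 0.85385 ≈ 0.5094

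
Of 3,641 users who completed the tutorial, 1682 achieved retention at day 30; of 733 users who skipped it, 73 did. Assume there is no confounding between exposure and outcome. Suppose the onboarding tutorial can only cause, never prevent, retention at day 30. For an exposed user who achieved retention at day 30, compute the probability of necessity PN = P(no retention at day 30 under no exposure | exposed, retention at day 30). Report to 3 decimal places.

p₁ = P(outcome | exposed) = 1682/3641 = 0.46196
p₀ = P(outcome | unexposed) = 73/733 = 0.099591
Under exogeneity and monotonicity, PN = (p₁ − p₀) / p₁.
PN = (0.46196 − 0.099591) / 0.46196 = 0.36237 / 0.46196 ≈ 0.7844

PN ≈ 0.784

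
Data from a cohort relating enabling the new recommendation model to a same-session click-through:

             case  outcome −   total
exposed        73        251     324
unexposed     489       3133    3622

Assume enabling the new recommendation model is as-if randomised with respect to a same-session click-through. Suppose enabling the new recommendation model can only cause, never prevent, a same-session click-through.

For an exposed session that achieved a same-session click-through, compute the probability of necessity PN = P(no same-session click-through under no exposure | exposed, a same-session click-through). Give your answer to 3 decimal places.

PN ≈ 0.401

p₁ = P(outcome | exposed) = 73/324 = 0.22531
p₀ = P(outcome | unexposed) = 489/3622 = 0.13501
Under exogeneity and monotonicity, PN = (p₁ − p₀)/p₁.
PN = (0.22531 − 0.13501) / 0.22531 ≈ 0.4008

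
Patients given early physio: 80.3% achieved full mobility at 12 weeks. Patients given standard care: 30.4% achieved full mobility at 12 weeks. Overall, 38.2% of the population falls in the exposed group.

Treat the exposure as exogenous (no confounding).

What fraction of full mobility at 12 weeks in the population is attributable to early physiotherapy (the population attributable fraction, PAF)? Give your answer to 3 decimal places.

p₁ = 0.803, p₀ = 0.304.
Overall risk P(Y=1) = π·p₁ + (1−π)·p₀ = 0.382×0.803 + 0.618×0.304 = 0.49462.
Under exogeneity, PAF = [P(Y=1) − p₀] / P(Y=1).
PAF = (0.49462 − 0.304) / 0.49462 ≈ 0.3854

PAF ≈ 0.385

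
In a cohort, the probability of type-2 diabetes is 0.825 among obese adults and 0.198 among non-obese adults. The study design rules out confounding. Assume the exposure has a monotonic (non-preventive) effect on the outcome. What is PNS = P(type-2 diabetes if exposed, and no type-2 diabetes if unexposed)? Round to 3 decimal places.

PNS ≈ 0.627

Let p₁ = 0.825, p₀ = 0.198.
Under exogeneity and monotonicity, PNS = p₁ − p₀.
PNS = 0.825 − 0.198 = 0.627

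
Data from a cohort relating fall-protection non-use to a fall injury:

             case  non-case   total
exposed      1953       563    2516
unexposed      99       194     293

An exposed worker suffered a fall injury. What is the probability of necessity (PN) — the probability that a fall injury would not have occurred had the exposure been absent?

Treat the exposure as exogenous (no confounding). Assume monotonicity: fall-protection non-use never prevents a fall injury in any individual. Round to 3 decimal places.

PN ≈ 0.565

p₁ = P(outcome | exposed) = 1953/2516 = 0.77623
p₀ = P(outcome | unexposed) = 99/293 = 0.33788
Under exogeneity and monotonicity, PN = (p₁ − p₀) / p₁.
PN = (0.77623 − 0.33788) / 0.77623 = 0.43835 / 0.77623 ≈ 0.5647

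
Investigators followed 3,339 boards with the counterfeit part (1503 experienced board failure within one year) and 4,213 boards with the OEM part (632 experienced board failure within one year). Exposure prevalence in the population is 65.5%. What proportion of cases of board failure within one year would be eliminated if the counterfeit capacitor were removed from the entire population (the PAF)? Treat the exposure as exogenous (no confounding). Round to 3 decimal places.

PAF ≈ 0.567

p₁ = P(outcome | exposed) = 1503/3339 = 0.45013
p₀ = P(outcome | unexposed) = 632/4213 = 0.15001
Overall risk P(Y=1) = π·p₁ + (1−π)·p₀ = 0.655×0.45013 + 0.345×0.15001 = 0.34659.
Under exogeneity, PAF = [P(Y=1) − p₀] / P(Y=1).
PAF = (0.34659 − 0.15001) / 0.34659 ≈ 0.5672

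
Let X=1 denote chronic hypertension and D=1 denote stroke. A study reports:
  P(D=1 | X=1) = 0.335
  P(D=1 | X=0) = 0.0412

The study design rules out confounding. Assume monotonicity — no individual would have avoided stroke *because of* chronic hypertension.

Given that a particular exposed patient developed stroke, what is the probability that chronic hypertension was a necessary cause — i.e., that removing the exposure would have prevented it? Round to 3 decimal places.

Let p₁ = 0.335, p₀ = 0.0412.
Under exogeneity and monotonicity, PN = (p₁ − p₀) / p₁.
PN = (0.335 − 0.0412) / 0.335 = 0.2938 / 0.335 ≈ 0.8770

PN ≈ 0.877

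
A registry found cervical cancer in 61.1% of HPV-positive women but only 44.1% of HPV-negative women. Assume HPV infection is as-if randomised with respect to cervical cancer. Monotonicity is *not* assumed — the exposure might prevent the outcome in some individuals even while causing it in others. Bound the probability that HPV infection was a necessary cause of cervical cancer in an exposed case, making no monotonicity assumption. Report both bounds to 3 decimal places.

p₁ = 0.611, p₀ = 0.441.
Under exogeneity alone the bounds on PN are max{0,(p₁−p₀)/p₁} ≤ PN ≤ min{1,(1−p₀)/p₁}.
  lower = (p₁ − p₀)/p₁ = 0.17 / 0.611 ≈ 0.2782
  upper = min{1, (1 − p₀)/p₁} = 0.559 / 0.611 ≈ 0.9149

0.278 ≤ PN ≤ 0.915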